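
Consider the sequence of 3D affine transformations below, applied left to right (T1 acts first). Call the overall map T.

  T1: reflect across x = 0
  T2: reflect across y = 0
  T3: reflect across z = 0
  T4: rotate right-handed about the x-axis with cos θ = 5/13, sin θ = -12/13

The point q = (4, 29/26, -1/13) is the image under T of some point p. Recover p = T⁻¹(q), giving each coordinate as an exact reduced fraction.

T1 = [-1 0 0 0; 0 1 0 0; 0 0 1 0; 0 0 0 1]
T2·T1 = [-1 0 0 0; 0 -1 0 0; 0 0 1 0; 0 0 0 1]
T3·…·T1 = [-1 0 0 0; 0 -1 0 0; 0 0 -1 0; 0 0 0 1]
T4·…·T1 = [-1 0 0 0; 0 -5/13 -12/13 0; 0 12/13 -5/13 0; 0 0 0 1]
det M = -1; M⁻¹ = [-1 0 0 0; 0 -5/13 12/13 0; 0 -12/13 -5/13 0; 0 0 0 1]
M⁻¹ · (4, 29/26, -1/13)ᵀ = (-4, -1/2, -1)ᵀ

p = (-4, -1/2, -1)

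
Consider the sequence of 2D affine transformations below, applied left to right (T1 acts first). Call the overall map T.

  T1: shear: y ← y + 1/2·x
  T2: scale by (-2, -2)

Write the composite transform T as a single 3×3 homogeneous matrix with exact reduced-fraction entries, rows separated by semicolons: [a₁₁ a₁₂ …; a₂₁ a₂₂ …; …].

T1 = [1 0 0; 1/2 1 0; 0 0 1]
T2·T1 = [-2 0 0; -1 -2 0; 0 0 1]

T = [-2 0 0; -1 -2 0; 0 0 1]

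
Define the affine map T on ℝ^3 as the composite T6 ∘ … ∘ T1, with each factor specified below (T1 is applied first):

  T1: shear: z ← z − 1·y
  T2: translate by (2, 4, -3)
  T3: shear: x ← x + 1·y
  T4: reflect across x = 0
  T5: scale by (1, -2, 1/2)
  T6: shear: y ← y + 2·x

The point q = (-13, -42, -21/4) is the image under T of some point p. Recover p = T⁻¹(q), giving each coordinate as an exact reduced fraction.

T1 = [1 0 0 0; 0 1 0 0; 0 -1 1 0; 0 0 0 1]
T2·T1 = [1 0 0 2; 0 1 0 4; 0 -1 1 -3; 0 0 0 1]
T3·…·T1 = [1 1 0 6; 0 1 0 4; 0 -1 1 -3; 0 0 0 1]
T4·…·T1 = [-1 -1 0 -6; 0 1 0 4; 0 -1 1 -3; 0 0 0 1]
T5·…·T1 = [-1 -1 0 -6; 0 -2 0 -8; 0 -1/2 1/2 -3/2; 0 0 0 1]
T6·…·T1 = [-1 -1 0 -6; -2 -4 0 -20; 0 -1/2 1/2 -3/2; 0 0 0 1]
det M = 1; M⁻¹ = [-2 1/2 0 -2; 1 -1/2 0 -4; 1 -1/2 2 -1; 0 0 0 1]
M⁻¹ · (-13, -42, -21/4)ᵀ = (3, 4, -7/2)ᵀ

p = (3, 4, -7/2)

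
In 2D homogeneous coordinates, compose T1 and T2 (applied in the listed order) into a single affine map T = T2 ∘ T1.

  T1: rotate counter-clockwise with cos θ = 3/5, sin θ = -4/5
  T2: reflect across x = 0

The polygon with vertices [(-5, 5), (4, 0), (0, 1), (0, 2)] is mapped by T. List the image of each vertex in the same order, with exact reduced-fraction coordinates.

T1 rotate counter-clockwise with cos θ = 3/5, sin θ = -4/5: (-5, 5) → (1, 7); (4, 0) → (12/5, -16/5); (0, 1) → (4/5, 3/5); (0, 2) → (8/5, 6/5)
T2 reflect across x = 0: (1, 7) → (-1, 7); (12/5, -16/5) → (-12/5, -16/5); (4/5, 3/5) → (-4/5, 3/5); (8/5, 6/5) → (-8/5, 6/5)

image vertices: (-1, 7), (-12/5, -16/5), (-4/5, 3/5), (-8/5, 6/5)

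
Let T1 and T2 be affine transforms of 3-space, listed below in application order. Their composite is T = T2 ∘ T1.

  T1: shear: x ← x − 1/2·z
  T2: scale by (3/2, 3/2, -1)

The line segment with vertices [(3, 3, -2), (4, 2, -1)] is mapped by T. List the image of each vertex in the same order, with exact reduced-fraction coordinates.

image vertices: (6, 9/2, 2), (27/4, 3, 1)

T1 shear: x ← x − 1/2·z: (3, 3, -2) → (4, 3, -2); (4, 2, -1) → (9/2, 2, -1)
T2 scale by (3/2, 3/2, -1): (4, 3, -2) → (6, 9/2, 2); (9/2, 2, -1) → (27/4, 3, 1)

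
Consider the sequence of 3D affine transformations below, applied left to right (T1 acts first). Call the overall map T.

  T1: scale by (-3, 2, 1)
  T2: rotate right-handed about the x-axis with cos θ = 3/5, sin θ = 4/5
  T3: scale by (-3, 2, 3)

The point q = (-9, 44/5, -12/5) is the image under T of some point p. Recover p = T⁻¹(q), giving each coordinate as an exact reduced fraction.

T1 = [-3 0 0 0; 0 2 0 0; 0 0 1 0; 0 0 0 1]
T2·T1 = [-3 0 0 0; 0 6/5 -4/5 0; 0 8/5 3/5 0; 0 0 0 1]
T3·…·T1 = [9 0 0 0; 0 12/5 -8/5 0; 0 24/5 9/5 0; 0 0 0 1]
det M = 108; M⁻¹ = [1/9 0 0 0; 0 3/20 2/15 0; 0 -2/5 1/5 0; 0 0 0 1]
M⁻¹ · (-9, 44/5, -12/5)ᵀ = (-1, 1, -4)ᵀ

p = (-1, 1, -4)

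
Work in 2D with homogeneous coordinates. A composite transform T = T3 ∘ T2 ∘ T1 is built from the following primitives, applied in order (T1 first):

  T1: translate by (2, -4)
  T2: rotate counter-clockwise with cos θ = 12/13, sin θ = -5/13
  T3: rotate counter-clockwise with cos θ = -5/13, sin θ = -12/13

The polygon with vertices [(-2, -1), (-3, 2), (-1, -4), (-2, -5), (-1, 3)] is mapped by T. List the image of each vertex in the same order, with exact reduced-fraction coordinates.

image vertices: (-595/169, 600/169), (-118/169, 359/169), (-1072/169, 841/169), (-1071/169, 1080/169), (-239/169, 1/169)

T1 translate by (2, -4): (-2, -1) → (0, -5); (-3, 2) → (-1, -2); (-1, -4) → (1, -8); (-2, -5) → (0, -9); (-1, 3) → (1, -1)
T2 rotate counter-clockwise with cos θ = 12/13, sin θ = -5/13: (0, -5) → (-25/13, -60/13); (-1, -2) → (-22/13, -19/13); (1, -8) → (-28/13, -101/13); (0, -9) → (-45/13, -108/13); (1, -1) → (7/13, -17/13)
T3 rotate counter-clockwise with cos θ = -5/13, sin θ = -12/13: (-25/13, -60/13) → (-595/169, 600/169); (-22/13, -19/13) → (-118/169, 359/169); (-28/13, -101/13) → (-1072/169, 841/169); (-45/13, -108/13) → (-1071/169, 1080/169); (7/13, -17/13) → (-239/169, 1/169)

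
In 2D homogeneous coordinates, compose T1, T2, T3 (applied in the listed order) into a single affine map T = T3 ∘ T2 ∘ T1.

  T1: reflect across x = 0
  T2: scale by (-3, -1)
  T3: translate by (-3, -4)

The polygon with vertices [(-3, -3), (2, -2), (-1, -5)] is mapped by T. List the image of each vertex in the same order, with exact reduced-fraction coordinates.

T1 reflect across x = 0: (-3, -3) → (3, -3); (2, -2) → (-2, -2); (-1, -5) → (1, -5)
T2 scale by (-3, -1): (3, -3) → (-9, 3); (-2, -2) → (6, 2); (1, -5) → (-3, 5)
T3 translate by (-3, -4): (-9, 3) → (-12, -1); (6, 2) → (3, -2); (-3, 5) → (-6, 1)

image vertices: (-12, -1), (3, -2), (-6, 1)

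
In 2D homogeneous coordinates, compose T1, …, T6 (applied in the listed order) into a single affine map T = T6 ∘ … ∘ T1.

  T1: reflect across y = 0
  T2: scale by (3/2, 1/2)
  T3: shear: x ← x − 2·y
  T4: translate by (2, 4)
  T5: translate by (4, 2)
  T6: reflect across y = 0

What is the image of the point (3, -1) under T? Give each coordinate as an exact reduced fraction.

T(p) = (19/2, -13/2)

T1 reflect across y = 0: (3, -1) → (3, 1)
T2 scale by (3/2, 1/2): (3, 1) → (9/2, 1/2)
T3 shear: x ← x − 2·y: (9/2, 1/2) → (7/2, 1/2)
T4 translate by (2, 4): (7/2, 1/2) → (11/2, 9/2)
T5 translate by (4, 2): (11/2, 9/2) → (19/2, 13/2)
T6 reflect across y = 0: (19/2, 13/2) → (19/2, -13/2)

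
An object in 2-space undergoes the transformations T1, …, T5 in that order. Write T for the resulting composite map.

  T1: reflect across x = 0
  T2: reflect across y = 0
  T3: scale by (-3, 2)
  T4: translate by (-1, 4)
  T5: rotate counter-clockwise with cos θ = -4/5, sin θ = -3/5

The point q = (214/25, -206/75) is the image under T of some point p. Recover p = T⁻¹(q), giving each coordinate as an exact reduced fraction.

T1 = [-1 0 0; 0 1 0; 0 0 1]
T2·T1 = [-1 0 0; 0 -1 0; 0 0 1]
T3·…·T1 = [3 0 0; 0 -2 0; 0 0 1]
T4·…·T1 = [3 0 -1; 0 -2 4; 0 0 1]
T5·…·T1 = [-12/5 -6/5 16/5; -9/5 8/5 -13/5; 0 0 1]
det M = -6; M⁻¹ = [-4/15 -1/5 1/3; -3/10 2/5 2; 0 0 1]
M⁻¹ · (214/25, -206/75)ᵀ = (-7/5, -5/3)ᵀ

p = (-7/5, -5/3)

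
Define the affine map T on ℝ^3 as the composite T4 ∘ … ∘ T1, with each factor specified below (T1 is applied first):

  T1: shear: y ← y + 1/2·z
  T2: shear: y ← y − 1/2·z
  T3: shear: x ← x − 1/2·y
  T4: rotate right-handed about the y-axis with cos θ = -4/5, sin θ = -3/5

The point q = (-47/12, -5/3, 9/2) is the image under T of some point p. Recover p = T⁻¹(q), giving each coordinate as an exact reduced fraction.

T1 = [1 0 0 0; 0 1 1/2 0; 0 0 1 0; 0 0 0 1]
T2·T1 = [1 0 0 0; 0 1 0 0; 0 0 1 0; 0 0 0 1]
T3·…·T1 = [1 -1/2 0 0; 0 1 0 0; 0 0 1 0; 0 0 0 1]
T4·…·T1 = [-4/5 2/5 -3/5 0; 0 1 0 0; 3/5 -3/10 -4/5 0; 0 0 0 1]
det M = 1; M⁻¹ = [-4/5 1/2 3/5 0; 0 1 0 0; -3/5 0 -4/5 0; 0 0 0 1]
M⁻¹ · (-47/12, -5/3, 9/2)ᵀ = (5, -5/3, -5/4)ᵀ

p = (5, -5/3, -5/4)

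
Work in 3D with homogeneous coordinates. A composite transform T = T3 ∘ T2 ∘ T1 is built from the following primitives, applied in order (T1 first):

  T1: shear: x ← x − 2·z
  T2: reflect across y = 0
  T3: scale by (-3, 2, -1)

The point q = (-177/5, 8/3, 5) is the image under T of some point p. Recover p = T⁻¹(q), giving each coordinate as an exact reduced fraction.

p = (9/5, -4/3, -5)

T1 = [1 0 -2 0; 0 1 0 0; 0 0 1 0; 0 0 0 1]
T2·T1 = [1 0 -2 0; 0 -1 0 0; 0 0 1 0; 0 0 0 1]
T3·…·T1 = [-3 0 6 0; 0 -2 0 0; 0 0 -1 0; 0 0 0 1]
det M = -6; M⁻¹ = [-1/3 0 -2 0; 0 -1/2 0 0; 0 0 -1 0; 0 0 0 1]
M⁻¹ · (-177/5, 8/3, 5)ᵀ = (9/5, -4/3, -5)ᵀ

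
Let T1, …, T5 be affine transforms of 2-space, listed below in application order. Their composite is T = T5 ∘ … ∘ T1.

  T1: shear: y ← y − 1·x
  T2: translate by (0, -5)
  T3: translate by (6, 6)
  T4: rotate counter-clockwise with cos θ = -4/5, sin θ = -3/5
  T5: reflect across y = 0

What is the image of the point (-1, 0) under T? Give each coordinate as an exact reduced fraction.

T(p) = (-14/5, 23/5)

T1 shear: y ← y − 1·x: (-1, 0) → (-1, 1)
T2 translate by (0, -5): (-1, 1) → (-1, -4)
T3 translate by (6, 6): (-1, -4) → (5, 2)
T4 rotate counter-clockwise with cos θ = -4/5, sin θ = -3/5: (5, 2) → (-14/5, -23/5)
T5 reflect across y = 0: (-14/5, -23/5) → (-14/5, 23/5)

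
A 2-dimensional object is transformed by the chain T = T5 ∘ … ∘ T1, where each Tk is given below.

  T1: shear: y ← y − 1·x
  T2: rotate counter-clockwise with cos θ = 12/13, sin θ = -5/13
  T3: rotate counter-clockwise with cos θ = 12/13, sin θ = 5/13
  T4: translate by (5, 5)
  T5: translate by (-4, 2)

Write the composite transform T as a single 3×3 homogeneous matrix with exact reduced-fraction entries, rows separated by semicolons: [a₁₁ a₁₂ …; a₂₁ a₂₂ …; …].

T = [1 0 1; -1 1 7; 0 0 1]

T1 = [1 0 0; -1 1 0; 0 0 1]
T2·T1 = [7/13 5/13 0; -17/13 12/13 0; 0 0 1]
T3·…·T1 = [1 0 0; -1 1 0; 0 0 1]
T4·…·T1 = [1 0 5; -1 1 5; 0 0 1]
T5·…·T1 = [1 0 1; -1 1 7; 0 0 1]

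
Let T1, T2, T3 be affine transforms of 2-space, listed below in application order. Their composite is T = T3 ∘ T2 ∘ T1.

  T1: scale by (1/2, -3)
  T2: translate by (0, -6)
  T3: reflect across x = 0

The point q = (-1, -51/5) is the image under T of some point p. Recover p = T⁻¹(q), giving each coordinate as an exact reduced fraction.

p = (2, 7/5)

T1 = [1/2 0 0; 0 -3 0; 0 0 1]
T2·T1 = [1/2 0 0; 0 -3 -6; 0 0 1]
T3·…·T1 = [-1/2 0 0; 0 -3 -6; 0 0 1]
det M = 3/2; M⁻¹ = [-2 0 0; 0 -1/3 -2; 0 0 1]
M⁻¹ · (-1, -51/5)ᵀ = (2, 7/5)ᵀ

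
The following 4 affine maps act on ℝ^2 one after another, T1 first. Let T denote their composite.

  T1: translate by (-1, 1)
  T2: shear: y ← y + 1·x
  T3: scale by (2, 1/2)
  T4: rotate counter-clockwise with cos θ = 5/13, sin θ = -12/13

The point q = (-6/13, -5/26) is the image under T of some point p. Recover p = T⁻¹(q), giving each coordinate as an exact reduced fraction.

T1 = [1 0 -1; 0 1 1; 0 0 1]
T2·T1 = [1 0 -1; 1 1 0; 0 0 1]
T3·…·T1 = [2 0 -2; 1/2 1/2 0; 0 0 1]
T4·…·T1 = [16/13 6/13 -10/13; -43/26 5/26 24/13; 0 0 1]
det M = 1; M⁻¹ = [5/26 -6/13 1; 43/26 16/13 -1; 0 0 1]
M⁻¹ · (-6/13, -5/26)ᵀ = (1, -2)ᵀ

p = (1, -2)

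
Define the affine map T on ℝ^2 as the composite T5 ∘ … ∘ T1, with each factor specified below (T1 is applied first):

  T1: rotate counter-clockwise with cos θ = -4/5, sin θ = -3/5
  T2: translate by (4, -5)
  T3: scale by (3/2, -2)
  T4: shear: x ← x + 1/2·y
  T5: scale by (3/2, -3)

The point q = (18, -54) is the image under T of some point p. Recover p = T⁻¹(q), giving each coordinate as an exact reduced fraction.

p = (4, 2)

T1 = [-4/5 3/5 0; -3/5 -4/5 0; 0 0 1]
T2·T1 = [-4/5 3/5 4; -3/5 -4/5 -5; 0 0 1]
T3·…·T1 = [-6/5 9/10 6; 6/5 8/5 10; 0 0 1]
T4·…·T1 = [-3/5 17/10 11; 6/5 8/5 10; 0 0 1]
T5·…·T1 = [-9/10 51/20 33/2; -18/5 -24/5 -30; 0 0 1]
det M = 27/2; M⁻¹ = [-16/45 -17/90 1/5; 4/15 -1/15 -32/5; 0 0 1]
M⁻¹ · (18, -54)ᵀ = (4, 2)ᵀ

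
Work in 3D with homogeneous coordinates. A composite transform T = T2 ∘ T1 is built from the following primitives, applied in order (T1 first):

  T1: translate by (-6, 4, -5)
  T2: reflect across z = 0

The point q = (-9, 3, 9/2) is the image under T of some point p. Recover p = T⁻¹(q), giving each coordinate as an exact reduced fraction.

p = (-3, -1, 1/2)

T1 = [1 0 0 -6; 0 1 0 4; 0 0 1 -5; 0 0 0 1]
T2·T1 = [1 0 0 -6; 0 1 0 4; 0 0 -1 5; 0 0 0 1]
det M = -1; M⁻¹ = [1 0 0 6; 0 1 0 -4; 0 0 -1 5; 0 0 0 1]
M⁻¹ · (-9, 3, 9/2)ᵀ = (-3, -1, 1/2)ᵀ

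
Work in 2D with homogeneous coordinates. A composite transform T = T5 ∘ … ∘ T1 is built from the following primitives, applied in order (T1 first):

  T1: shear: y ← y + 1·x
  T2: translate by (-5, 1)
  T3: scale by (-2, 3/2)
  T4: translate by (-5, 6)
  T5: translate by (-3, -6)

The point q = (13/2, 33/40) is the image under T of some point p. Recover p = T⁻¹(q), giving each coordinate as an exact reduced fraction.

p = (-9/4, 9/5)

T1 = [1 0 0; 1 1 0; 0 0 1]
T2·T1 = [1 0 -5; 1 1 1; 0 0 1]
T3·…·T1 = [-2 0 10; 3/2 3/2 3/2; 0 0 1]
T4·…·T1 = [-2 0 5; 3/2 3/2 15/2; 0 0 1]
T5·…·T1 = [-2 0 2; 3/2 3/2 3/2; 0 0 1]
det M = -3; M⁻¹ = [-1/2 0 1; 1/2 2/3 -2; 0 0 1]
M⁻¹ · (13/2, 33/40)ᵀ = (-9/4, 9/5)ᵀ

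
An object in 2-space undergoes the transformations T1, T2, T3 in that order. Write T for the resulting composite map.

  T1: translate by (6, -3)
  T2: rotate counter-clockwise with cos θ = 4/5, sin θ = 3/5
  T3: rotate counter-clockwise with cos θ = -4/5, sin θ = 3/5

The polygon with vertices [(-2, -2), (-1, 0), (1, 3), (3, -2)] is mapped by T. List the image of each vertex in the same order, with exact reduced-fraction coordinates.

image vertices: (-4, 5), (-5, 3), (-7, 0), (-9, 5)

T1 translate by (6, -3): (-2, -2) → (4, -5); (-1, 0) → (5, -3); (1, 3) → (7, 0); (3, -2) → (9, -5)
T2 rotate counter-clockwise with cos θ = 4/5, sin θ = 3/5: (4, -5) → (31/5, -8/5); (5, -3) → (29/5, 3/5); (7, 0) → (28/5, 21/5); (9, -5) → (51/5, 7/5)
T3 rotate counter-clockwise with cos θ = -4/5, sin θ = 3/5: (31/5, -8/5) → (-4, 5); (29/5, 3/5) → (-5, 3); (28/5, 21/5) → (-7, 0); (51/5, 7/5) → (-9, 5)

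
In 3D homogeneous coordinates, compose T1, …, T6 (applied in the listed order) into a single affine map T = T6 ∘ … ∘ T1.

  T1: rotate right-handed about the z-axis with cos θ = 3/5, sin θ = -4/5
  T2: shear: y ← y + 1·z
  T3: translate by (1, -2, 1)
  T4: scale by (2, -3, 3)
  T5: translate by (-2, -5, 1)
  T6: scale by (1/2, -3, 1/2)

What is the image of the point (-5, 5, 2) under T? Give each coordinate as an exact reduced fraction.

T(p) = (1, 78, 5)

T1 rotate right-handed about the z-axis with cos θ = 3/5, sin θ = -4/5: (-5, 5, 2) → (1, 7, 2)
T2 shear: y ← y + 1·z: (1, 7, 2) → (1, 9, 2)
T3 translate by (1, -2, 1): (1, 9, 2) → (2, 7, 3)
T4 scale by (2, -3, 3): (2, 7, 3) → (4, -21, 9)
T5 translate by (-2, -5, 1): (4, -21, 9) → (2, -26, 10)
T6 scale by (1/2, -3, 1/2): (2, -26, 10) → (1, 78, 5)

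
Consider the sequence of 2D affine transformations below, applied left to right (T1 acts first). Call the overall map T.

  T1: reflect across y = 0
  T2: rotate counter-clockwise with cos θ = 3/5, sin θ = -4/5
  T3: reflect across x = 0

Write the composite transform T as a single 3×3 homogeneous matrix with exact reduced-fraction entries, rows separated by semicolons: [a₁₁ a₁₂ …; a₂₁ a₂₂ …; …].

T1 = [1 0 0; 0 -1 0; 0 0 1]
T2·T1 = [3/5 -4/5 0; -4/5 -3/5 0; 0 0 1]
T3·…·T1 = [-3/5 4/5 0; -4/5 -3/5 0; 0 0 1]

T = [-3/5 4/5 0; -4/5 -3/5 0; 0 0 1]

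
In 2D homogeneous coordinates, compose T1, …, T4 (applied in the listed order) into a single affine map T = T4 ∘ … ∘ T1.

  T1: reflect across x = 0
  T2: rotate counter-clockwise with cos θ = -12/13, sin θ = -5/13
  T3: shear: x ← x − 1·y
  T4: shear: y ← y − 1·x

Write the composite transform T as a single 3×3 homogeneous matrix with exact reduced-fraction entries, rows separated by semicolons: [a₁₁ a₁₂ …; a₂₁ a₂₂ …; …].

T = [7/13 17/13 0; -2/13 -29/13 0; 0 0 1]

T1 = [-1 0 0; 0 1 0; 0 0 1]
T2·T1 = [12/13 5/13 0; 5/13 -12/13 0; 0 0 1]
T3·…·T1 = [7/13 17/13 0; 5/13 -12/13 0; 0 0 1]
T4·…·T1 = [7/13 17/13 0; -2/13 -29/13 0; 0 0 1]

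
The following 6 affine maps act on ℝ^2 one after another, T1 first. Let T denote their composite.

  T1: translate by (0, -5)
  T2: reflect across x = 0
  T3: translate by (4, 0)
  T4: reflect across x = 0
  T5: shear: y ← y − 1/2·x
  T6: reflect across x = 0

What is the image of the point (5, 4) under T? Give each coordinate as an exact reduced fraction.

T1 translate by (0, -5): (5, 4) → (5, -1)
T2 reflect across x = 0: (5, -1) → (-5, -1)
T3 translate by (4, 0): (-5, -1) → (-1, -1)
T4 reflect across x = 0: (-1, -1) → (1, -1)
T5 shear: y ← y − 1/2·x: (1, -1) → (1, -3/2)
T6 reflect across x = 0: (1, -3/2) → (-1, -3/2)

T(p) = (-1, -3/2)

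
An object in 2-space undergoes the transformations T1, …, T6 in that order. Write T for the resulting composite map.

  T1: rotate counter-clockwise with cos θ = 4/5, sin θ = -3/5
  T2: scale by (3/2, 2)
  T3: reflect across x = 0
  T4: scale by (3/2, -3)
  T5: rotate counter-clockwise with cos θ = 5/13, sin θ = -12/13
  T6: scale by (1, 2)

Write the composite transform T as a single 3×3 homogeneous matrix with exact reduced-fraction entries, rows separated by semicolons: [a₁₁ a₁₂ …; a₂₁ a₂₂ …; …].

T = [171/65 -99/20 0; 396/65 -6/5 0; 0 0 1]

T1 = [4/5 3/5 0; -3/5 4/5 0; 0 0 1]
T2·T1 = [6/5 9/10 0; -6/5 8/5 0; 0 0 1]
T3·…·T1 = [-6/5 -9/10 0; -6/5 8/5 0; 0 0 1]
T4·…·T1 = [-9/5 -27/20 0; 18/5 -24/5 0; 0 0 1]
T5·…·T1 = [171/65 -99/20 0; 198/65 -3/5 0; 0 0 1]
T6·…·T1 = [171/65 -99/20 0; 396/65 -6/5 0; 0 0 1]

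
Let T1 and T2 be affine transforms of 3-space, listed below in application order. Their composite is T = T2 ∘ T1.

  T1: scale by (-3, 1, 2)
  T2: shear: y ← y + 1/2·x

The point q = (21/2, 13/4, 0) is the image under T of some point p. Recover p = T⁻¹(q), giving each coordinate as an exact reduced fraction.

T1 = [-3 0 0 0; 0 1 0 0; 0 0 2 0; 0 0 0 1]
T2·T1 = [-3 0 0 0; -3/2 1 0 0; 0 0 2 0; 0 0 0 1]
det M = -6; M⁻¹ = [-1/3 0 0 0; -1/2 1 0 0; 0 0 1/2 0; 0 0 0 1]
M⁻¹ · (21/2, 13/4, 0)ᵀ = (-7/2, -2, 0)ᵀ

p = (-7/2, -2, 0)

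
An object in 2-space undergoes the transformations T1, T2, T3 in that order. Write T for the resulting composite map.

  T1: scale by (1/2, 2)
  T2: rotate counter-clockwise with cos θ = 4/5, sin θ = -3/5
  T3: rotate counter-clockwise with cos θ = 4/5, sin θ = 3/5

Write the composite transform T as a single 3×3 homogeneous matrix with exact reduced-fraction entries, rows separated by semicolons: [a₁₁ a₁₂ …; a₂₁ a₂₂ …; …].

T = [1/2 0 0; 0 2 0; 0 0 1]

T1 = [1/2 0 0; 0 2 0; 0 0 1]
T2·T1 = [2/5 6/5 0; -3/10 8/5 0; 0 0 1]
T3·…·T1 = [1/2 0 0; 0 2 0; 0 0 1]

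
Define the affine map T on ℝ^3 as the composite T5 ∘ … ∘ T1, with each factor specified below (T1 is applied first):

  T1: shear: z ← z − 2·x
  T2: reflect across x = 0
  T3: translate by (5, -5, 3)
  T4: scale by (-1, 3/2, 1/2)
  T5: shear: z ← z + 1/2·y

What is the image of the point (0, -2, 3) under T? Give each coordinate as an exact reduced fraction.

T1 shear: z ← z − 2·x: (0, -2, 3) → (0, -2, 3)
T2 reflect across x = 0: (0, -2, 3) → (0, -2, 3)
T3 translate by (5, -5, 3): (0, -2, 3) → (5, -7, 6)
T4 scale by (-1, 3/2, 1/2): (5, -7, 6) → (-5, -21/2, 3)
T5 shear: z ← z + 1/2·y: (-5, -21/2, 3) → (-5, -21/2, -9/4)

T(p) = (-5, -21/2, -9/4)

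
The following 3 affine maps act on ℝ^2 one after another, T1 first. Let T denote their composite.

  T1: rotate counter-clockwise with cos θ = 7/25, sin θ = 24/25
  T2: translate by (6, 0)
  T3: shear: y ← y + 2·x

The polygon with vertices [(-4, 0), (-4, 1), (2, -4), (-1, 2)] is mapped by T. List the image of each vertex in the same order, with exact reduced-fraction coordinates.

image vertices: (122/25, 148/25), (98/25, 107/25), (52/5, 108/5), (19/5, 36/5)

T1 rotate counter-clockwise with cos θ = 7/25, sin θ = 24/25: (-4, 0) → (-28/25, -96/25); (-4, 1) → (-52/25, -89/25); (2, -4) → (22/5, 4/5); (-1, 2) → (-11/5, -2/5)
T2 translate by (6, 0): (-28/25, -96/25) → (122/25, -96/25); (-52/25, -89/25) → (98/25, -89/25); (22/5, 4/5) → (52/5, 4/5); (-11/5, -2/5) → (19/5, -2/5)
T3 shear: y ← y + 2·x: (122/25, -96/25) → (122/25, 148/25); (98/25, -89/25) → (98/25, 107/25); (52/5, 4/5) → (52/5, 108/5); (19/5, -2/5) → (19/5, 36/5)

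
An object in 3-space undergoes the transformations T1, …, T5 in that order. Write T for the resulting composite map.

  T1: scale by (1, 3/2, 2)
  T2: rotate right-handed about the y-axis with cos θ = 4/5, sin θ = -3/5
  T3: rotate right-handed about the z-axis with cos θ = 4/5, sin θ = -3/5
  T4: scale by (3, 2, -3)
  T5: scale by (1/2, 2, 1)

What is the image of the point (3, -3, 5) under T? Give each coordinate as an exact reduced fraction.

T1 scale by (1, 3/2, 2): (3, -3, 5) → (3, -9/2, 10)
T2 rotate right-handed about the y-axis with cos θ = 4/5, sin θ = -3/5: (3, -9/2, 10) → (-18/5, -9/2, 49/5)
T3 rotate right-handed about the z-axis with cos θ = 4/5, sin θ = -3/5: (-18/5, -9/2, 49/5) → (-279/50, -36/25, 49/5)
T4 scale by (3, 2, -3): (-279/50, -36/25, 49/5) → (-837/50, -72/25, -147/5)
T5 scale by (1/2, 2, 1): (-837/50, -72/25, -147/5) → (-837/100, -144/25, -147/5)

T(p) = (-837/100, -144/25, -147/5)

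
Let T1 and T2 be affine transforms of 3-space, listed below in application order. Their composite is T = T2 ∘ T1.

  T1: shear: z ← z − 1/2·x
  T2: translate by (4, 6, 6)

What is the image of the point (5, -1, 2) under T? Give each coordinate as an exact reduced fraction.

T1 shear: z ← z − 1/2·x: (5, -1, 2) → (5, -1, -1/2)
T2 translate by (4, 6, 6): (5, -1, -1/2) → (9, 5, 11/2)

T(p) = (9, 5, 11/2)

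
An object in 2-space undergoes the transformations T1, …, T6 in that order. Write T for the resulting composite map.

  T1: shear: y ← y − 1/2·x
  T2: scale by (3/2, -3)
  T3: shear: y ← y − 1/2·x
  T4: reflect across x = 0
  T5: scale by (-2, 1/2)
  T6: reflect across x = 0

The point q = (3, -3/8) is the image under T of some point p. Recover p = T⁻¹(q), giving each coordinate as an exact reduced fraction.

p = (-1, 0)

T1 = [1 0 0; -1/2 1 0; 0 0 1]
T2·T1 = [3/2 0 0; 3/2 -3 0; 0 0 1]
T3·…·T1 = [3/2 0 0; 3/4 -3 0; 0 0 1]
T4·…·T1 = [-3/2 0 0; 3/4 -3 0; 0 0 1]
T5·…·T1 = [3 0 0; 3/8 -3/2 0; 0 0 1]
T6·…·T1 = [-3 0 0; 3/8 -3/2 0; 0 0 1]
det M = 9/2; M⁻¹ = [-1/3 0 0; -1/12 -2/3 0; 0 0 1]
M⁻¹ · (3, -3/8)ᵀ = (-1, 0)ᵀ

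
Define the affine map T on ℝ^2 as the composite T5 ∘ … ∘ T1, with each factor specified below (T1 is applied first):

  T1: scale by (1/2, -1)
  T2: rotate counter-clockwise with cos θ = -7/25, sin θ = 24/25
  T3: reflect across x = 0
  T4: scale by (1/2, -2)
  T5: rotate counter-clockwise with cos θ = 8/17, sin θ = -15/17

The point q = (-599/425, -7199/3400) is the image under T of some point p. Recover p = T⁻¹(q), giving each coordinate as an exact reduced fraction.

p = (7/2, -2)

T1 = [1/2 0 0; 0 -1 0; 0 0 1]
T2·T1 = [-7/50 24/25 0; 12/25 7/25 0; 0 0 1]
T3·…·T1 = [7/50 -24/25 0; 12/25 7/25 0; 0 0 1]
T4·…·T1 = [7/100 -12/25 0; -24/25 -14/25 0; 0 0 1]
T5·…·T1 = [-346/425 -18/25 0; -873/1700 4/25 0; 0 0 1]
det M = -1/2; M⁻¹ = [-8/25 -36/25 0; -873/850 692/425 0; 0 0 1]
M⁻¹ · (-599/425, -7199/3400)ᵀ = (7/2, -2)ᵀ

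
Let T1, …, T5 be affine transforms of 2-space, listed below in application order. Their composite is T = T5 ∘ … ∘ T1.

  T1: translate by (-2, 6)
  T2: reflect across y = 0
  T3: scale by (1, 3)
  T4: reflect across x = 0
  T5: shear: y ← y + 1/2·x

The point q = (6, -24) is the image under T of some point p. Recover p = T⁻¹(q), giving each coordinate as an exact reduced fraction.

p = (-4, 3)

T1 = [1 0 -2; 0 1 6; 0 0 1]
T2·T1 = [1 0 -2; 0 -1 -6; 0 0 1]
T3·…·T1 = [1 0 -2; 0 -3 -18; 0 0 1]
T4·…·T1 = [-1 0 2; 0 -3 -18; 0 0 1]
T5·…·T1 = [-1 0 2; -1/2 -3 -17; 0 0 1]
det M = 3; M⁻¹ = [-1 0 2; 1/6 -1/3 -6; 0 0 1]
M⁻¹ · (6, -24)ᵀ = (-4, 3)ᵀ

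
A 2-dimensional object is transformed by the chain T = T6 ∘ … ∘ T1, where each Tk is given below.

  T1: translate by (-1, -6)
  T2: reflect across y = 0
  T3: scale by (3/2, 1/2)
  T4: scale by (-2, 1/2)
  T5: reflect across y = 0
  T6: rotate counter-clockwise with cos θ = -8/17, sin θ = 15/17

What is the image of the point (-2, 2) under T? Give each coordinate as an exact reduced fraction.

T1 translate by (-1, -6): (-2, 2) → (-3, -4)
T2 reflect across y = 0: (-3, -4) → (-3, 4)
T3 scale by (3/2, 1/2): (-3, 4) → (-9/2, 2)
T4 scale by (-2, 1/2): (-9/2, 2) → (9, 1)
T5 reflect across y = 0: (9, 1) → (9, -1)
T6 rotate counter-clockwise with cos θ = -8/17, sin θ = 15/17: (9, -1) → (-57/17, 143/17)

T(p) = (-57/17, 143/17)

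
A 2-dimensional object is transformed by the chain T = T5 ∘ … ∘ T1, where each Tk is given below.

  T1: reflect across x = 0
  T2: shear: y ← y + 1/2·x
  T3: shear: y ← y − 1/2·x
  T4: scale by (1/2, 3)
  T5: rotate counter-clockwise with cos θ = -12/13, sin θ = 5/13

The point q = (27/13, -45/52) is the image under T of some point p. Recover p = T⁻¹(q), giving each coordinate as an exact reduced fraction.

T1 = [-1 0 0; 0 1 0; 0 0 1]
T2·T1 = [-1 0 0; -1/2 1 0; 0 0 1]
T3·…·T1 = [-1 0 0; 0 1 0; 0 0 1]
T4·…·T1 = [-1/2 0 0; 0 3 0; 0 0 1]
T5·…·T1 = [6/13 -15/13 0; -5/26 -36/13 0; 0 0 1]
det M = -3/2; M⁻¹ = [24/13 -10/13 0; -5/39 -4/13 0; 0 0 1]
M⁻¹ · (27/13, -45/52)ᵀ = (9/2, 0)ᵀ

p = (9/2, 0)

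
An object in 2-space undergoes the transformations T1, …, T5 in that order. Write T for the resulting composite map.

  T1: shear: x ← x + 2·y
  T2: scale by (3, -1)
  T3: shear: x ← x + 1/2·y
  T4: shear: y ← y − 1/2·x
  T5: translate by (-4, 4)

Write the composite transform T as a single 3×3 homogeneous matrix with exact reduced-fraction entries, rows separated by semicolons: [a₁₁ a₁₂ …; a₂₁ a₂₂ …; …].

T1 = [1 2 0; 0 1 0; 0 0 1]
T2·T1 = [3 6 0; 0 -1 0; 0 0 1]
T3·…·T1 = [3 11/2 0; 0 -1 0; 0 0 1]
T4·…·T1 = [3 11/2 0; -3/2 -15/4 0; 0 0 1]
T5·…·T1 = [3 11/2 -4; -3/2 -15/4 4; 0 0 1]

T = [3 11/2 -4; -3/2 -15/4 4; 0 0 1]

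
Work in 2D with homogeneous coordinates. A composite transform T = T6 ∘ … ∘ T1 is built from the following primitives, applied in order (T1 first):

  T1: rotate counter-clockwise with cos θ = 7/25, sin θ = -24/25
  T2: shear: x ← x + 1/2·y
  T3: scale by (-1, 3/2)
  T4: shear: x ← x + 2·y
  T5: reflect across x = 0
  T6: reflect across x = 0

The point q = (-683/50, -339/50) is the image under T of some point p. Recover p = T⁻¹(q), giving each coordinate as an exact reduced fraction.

p = (5, 1)

T1 = [7/25 24/25 0; -24/25 7/25 0; 0 0 1]
T2·T1 = [-1/5 11/10 0; -24/25 7/25 0; 0 0 1]
T3·…·T1 = [1/5 -11/10 0; -36/25 21/50 0; 0 0 1]
T4·…·T1 = [-67/25 -13/50 0; -36/25 21/50 0; 0 0 1]
T5·…·T1 = [67/25 13/50 0; -36/25 21/50 0; 0 0 1]
T6·…·T1 = [-67/25 -13/50 0; -36/25 21/50 0; 0 0 1]
det M = -3/2; M⁻¹ = [-7/25 -13/75 0; -24/25 134/75 0; 0 0 1]
M⁻¹ · (-683/50, -339/50)ᵀ = (5, 1)ᵀ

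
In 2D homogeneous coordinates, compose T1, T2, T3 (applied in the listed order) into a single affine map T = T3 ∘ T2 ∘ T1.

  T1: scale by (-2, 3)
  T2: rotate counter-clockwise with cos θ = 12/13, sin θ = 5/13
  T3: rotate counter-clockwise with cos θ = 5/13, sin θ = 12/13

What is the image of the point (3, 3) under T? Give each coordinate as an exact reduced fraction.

T1 scale by (-2, 3): (3, 3) → (-6, 9)
T2 rotate counter-clockwise with cos θ = 12/13, sin θ = 5/13: (-6, 9) → (-9, 6)
T3 rotate counter-clockwise with cos θ = 5/13, sin θ = 12/13: (-9, 6) → (-9, -6)

T(p) = (-9, -6)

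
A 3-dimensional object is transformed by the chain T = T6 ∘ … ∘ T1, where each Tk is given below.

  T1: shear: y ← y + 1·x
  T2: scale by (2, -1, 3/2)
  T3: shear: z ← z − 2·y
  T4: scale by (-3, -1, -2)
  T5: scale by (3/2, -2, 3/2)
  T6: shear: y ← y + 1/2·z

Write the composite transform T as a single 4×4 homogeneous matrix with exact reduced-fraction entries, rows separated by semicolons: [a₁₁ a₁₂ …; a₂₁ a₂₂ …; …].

T = [-9 0 0 0; -5 -5 -9/4 0; -6 -6 -9/2 0; 0 0 0 1]

T1 = [1 0 0 0; 1 1 0 0; 0 0 1 0; 0 0 0 1]
T2·T1 = [2 0 0 0; -1 -1 0 0; 0 0 3/2 0; 0 0 0 1]
T3·…·T1 = [2 0 0 0; -1 -1 0 0; 2 2 3/2 0; 0 0 0 1]
T4·…·T1 = [-6 0 0 0; 1 1 0 0; -4 -4 -3 0; 0 0 0 1]
T5·…·T1 = [-9 0 0 0; -2 -2 0 0; -6 -6 -9/2 0; 0 0 0 1]
T6·…·T1 = [-9 0 0 0; -5 -5 -9/4 0; -6 -6 -9/2 0; 0 0 0 1]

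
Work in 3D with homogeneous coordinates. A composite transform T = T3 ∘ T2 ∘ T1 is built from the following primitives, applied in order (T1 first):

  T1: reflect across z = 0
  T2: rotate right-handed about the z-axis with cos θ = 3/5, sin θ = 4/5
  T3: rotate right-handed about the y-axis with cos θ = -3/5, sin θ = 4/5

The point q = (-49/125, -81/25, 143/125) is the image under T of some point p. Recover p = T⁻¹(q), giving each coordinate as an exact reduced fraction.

p = (-3, -7/5, 1)

T1 = [1 0 0 0; 0 1 0 0; 0 0 -1 0; 0 0 0 1]
T2·T1 = [3/5 -4/5 0 0; 4/5 3/5 0 0; 0 0 -1 0; 0 0 0 1]
T3·…·T1 = [-9/25 12/25 -4/5 0; 4/5 3/5 0 0; -12/25 16/25 3/5 0; 0 0 0 1]
det M = -1; M⁻¹ = [-9/25 4/5 -12/25 0; 12/25 3/5 16/25 0; -4/5 0 3/5 0; 0 0 0 1]
M⁻¹ · (-49/125, -81/25, 143/125)ᵀ = (-3, -7/5, 1)ᵀ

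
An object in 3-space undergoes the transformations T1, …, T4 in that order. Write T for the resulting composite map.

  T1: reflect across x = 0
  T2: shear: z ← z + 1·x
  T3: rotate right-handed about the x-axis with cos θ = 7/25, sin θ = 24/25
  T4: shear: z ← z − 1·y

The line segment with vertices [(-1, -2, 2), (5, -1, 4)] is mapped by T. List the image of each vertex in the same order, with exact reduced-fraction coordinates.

image vertices: (1, -86/25, 59/25), (-5, 17/25, -48/25)

T1 reflect across x = 0: (-1, -2, 2) → (1, -2, 2); (5, -1, 4) → (-5, -1, 4)
T2 shear: z ← z + 1·x: (1, -2, 2) → (1, -2, 3); (-5, -1, 4) → (-5, -1, -1)
T3 rotate right-handed about the x-axis with cos θ = 7/25, sin θ = 24/25: (1, -2, 3) → (1, -86/25, -27/25); (-5, -1, -1) → (-5, 17/25, -31/25)
T4 shear: z ← z − 1·y: (1, -86/25, -27/25) → (1, -86/25, 59/25); (-5, 17/25, -31/25) → (-5, 17/25, -48/25)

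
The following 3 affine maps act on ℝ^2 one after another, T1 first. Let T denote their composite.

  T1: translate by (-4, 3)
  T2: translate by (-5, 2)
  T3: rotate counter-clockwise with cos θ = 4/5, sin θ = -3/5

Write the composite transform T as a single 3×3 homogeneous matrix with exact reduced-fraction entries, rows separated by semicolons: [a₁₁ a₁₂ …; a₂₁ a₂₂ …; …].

T1 = [1 0 -4; 0 1 3; 0 0 1]
T2·T1 = [1 0 -9; 0 1 5; 0 0 1]
T3·…·T1 = [4/5 3/5 -21/5; -3/5 4/5 47/5; 0 0 1]

T = [4/5 3/5 -21/5; -3/5 4/5 47/5; 0 0 1]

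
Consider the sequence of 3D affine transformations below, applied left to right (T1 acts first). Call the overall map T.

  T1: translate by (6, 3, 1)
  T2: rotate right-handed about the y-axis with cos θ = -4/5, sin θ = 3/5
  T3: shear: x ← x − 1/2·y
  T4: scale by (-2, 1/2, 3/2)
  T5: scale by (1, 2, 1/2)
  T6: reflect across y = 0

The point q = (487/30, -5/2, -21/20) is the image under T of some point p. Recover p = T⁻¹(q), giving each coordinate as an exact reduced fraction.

T1 = [1 0 0 6; 0 1 0 3; 0 0 1 1; 0 0 0 1]
T2·T1 = [-4/5 0 3/5 -21/5; 0 1 0 3; -3/5 0 -4/5 -22/5; 0 0 0 1]
T3·…·T1 = [-4/5 -1/2 3/5 -57/10; 0 1 0 3; -3/5 0 -4/5 -22/5; 0 0 0 1]
T4·…·T1 = [8/5 1 -6/5 57/5; 0 1/2 0 3/2; -9/10 0 -6/5 -33/5; 0 0 0 1]
T5·…·T1 = [8/5 1 -6/5 57/5; 0 1 0 3; -9/20 0 -3/5 -33/10; 0 0 0 1]
T6·…·T1 = [8/5 1 -6/5 57/5; 0 -1 0 -3; -9/20 0 -3/5 -33/10; 0 0 0 1]
det M = 3/2; M⁻¹ = [2/5 2/5 -4/5 -6; 0 -1 0 -3; -3/10 -3/10 -16/15 -1; 0 0 0 1]
M⁻¹ · (487/30, -5/2, -21/20)ᵀ = (1/3, -1/2, -4)ᵀ

p = (1/3, -1/2, -4)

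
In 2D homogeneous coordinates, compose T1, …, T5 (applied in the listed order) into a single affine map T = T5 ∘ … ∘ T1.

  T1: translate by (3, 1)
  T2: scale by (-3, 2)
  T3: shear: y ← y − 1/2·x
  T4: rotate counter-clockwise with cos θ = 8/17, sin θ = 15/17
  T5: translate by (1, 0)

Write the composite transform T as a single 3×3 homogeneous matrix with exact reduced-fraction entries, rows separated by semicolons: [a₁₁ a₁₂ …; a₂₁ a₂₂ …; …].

T1 = [1 0 3; 0 1 1; 0 0 1]
T2·T1 = [-3 0 -9; 0 2 2; 0 0 1]
T3·…·T1 = [-3 0 -9; 3/2 2 13/2; 0 0 1]
T4·…·T1 = [-93/34 -30/17 -339/34; -33/17 16/17 -83/17; 0 0 1]
T5·…·T1 = [-93/34 -30/17 -305/34; -33/17 16/17 -83/17; 0 0 1]

T = [-93/34 -30/17 -305/34; -33/17 16/17 -83/17; 0 0 1]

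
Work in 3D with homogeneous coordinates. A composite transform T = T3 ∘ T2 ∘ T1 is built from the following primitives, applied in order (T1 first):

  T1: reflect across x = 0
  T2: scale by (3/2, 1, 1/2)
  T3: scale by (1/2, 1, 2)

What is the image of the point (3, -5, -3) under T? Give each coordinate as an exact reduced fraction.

T1 reflect across x = 0: (3, -5, -3) → (-3, -5, -3)
T2 scale by (3/2, 1, 1/2): (-3, -5, -3) → (-9/2, -5, -3/2)
T3 scale by (1/2, 1, 2): (-9/2, -5, -3/2) → (-9/4, -5, -3)

T(p) = (-9/4, -5, -3)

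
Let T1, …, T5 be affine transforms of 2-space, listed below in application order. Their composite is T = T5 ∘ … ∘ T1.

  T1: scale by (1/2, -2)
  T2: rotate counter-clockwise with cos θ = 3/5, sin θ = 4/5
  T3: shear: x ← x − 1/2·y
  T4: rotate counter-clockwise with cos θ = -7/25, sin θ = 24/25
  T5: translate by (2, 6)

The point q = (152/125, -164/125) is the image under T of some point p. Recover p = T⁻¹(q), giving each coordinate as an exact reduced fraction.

p = (-2, -3)

T1 = [1/2 0 0; 0 -2 0; 0 0 1]
T2·T1 = [3/10 8/5 0; 2/5 -6/5 0; 0 0 1]
T3·…·T1 = [1/10 11/5 0; 2/5 -6/5 0; 0 0 1]
T4·…·T1 = [-103/250 67/125 0; -2/125 306/125 0; 0 0 1]
T5·…·T1 = [-103/250 67/125 2; -2/125 306/125 6; 0 0 1]
det M = -1; M⁻¹ = [-306/125 67/125 42/25; -2/125 103/250 -61/25; 0 0 1]
M⁻¹ · (152/125, -164/125)ᵀ = (-2, -3)ᵀ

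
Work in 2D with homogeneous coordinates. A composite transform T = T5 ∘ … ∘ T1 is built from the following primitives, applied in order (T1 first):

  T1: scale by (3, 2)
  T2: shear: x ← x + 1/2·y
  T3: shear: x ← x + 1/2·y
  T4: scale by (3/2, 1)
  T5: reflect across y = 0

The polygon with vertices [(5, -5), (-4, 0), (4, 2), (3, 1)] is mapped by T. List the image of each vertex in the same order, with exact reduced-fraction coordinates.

T1 scale by (3, 2): (5, -5) → (15, -10); (-4, 0) → (-12, 0); (4, 2) → (12, 4); (3, 1) → (9, 2)
T2 shear: x ← x + 1/2·y: (15, -10) → (10, -10); (-12, 0) → (-12, 0); (12, 4) → (14, 4); (9, 2) → (10, 2)
T3 shear: x ← x + 1/2·y: (10, -10) → (5, -10); (-12, 0) → (-12, 0); (14, 4) → (16, 4); (10, 2) → (11, 2)
T4 scale by (3/2, 1): (5, -10) → (15/2, -10); (-12, 0) → (-18, 0); (16, 4) → (24, 4); (11, 2) → (33/2, 2)
T5 reflect across y = 0: (15/2, -10) → (15/2, 10); (-18, 0) → (-18, 0); (24, 4) → (24, -4); (33/2, 2) → (33/2, -2)

image vertices: (15/2, 10), (-18, 0), (24, -4), (33/2, -2)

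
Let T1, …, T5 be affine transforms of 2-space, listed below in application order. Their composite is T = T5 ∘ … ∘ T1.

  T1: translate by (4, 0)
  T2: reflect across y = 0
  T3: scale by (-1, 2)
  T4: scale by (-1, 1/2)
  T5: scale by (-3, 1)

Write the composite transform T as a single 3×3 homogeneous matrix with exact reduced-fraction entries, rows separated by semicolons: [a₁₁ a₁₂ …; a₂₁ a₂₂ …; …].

T = [-3 0 -12; 0 -1 0; 0 0 1]

T1 = [1 0 4; 0 1 0; 0 0 1]
T2·T1 = [1 0 4; 0 -1 0; 0 0 1]
T3·…·T1 = [-1 0 -4; 0 -2 0; 0 0 1]
T4·…·T1 = [1 0 4; 0 -1 0; 0 0 1]
T5·…·T1 = [-3 0 -12; 0 -1 0; 0 0 1]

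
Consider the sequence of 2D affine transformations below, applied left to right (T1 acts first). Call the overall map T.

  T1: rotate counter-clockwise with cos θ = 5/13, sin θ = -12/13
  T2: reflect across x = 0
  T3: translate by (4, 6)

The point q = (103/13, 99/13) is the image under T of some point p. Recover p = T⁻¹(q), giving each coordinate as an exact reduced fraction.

T1 = [5/13 12/13 0; -12/13 5/13 0; 0 0 1]
T2·T1 = [-5/13 -12/13 0; -12/13 5/13 0; 0 0 1]
T3·…·T1 = [-5/13 -12/13 4; -12/13 5/13 6; 0 0 1]
det M = -1; M⁻¹ = [-5/13 -12/13 92/13; -12/13 5/13 18/13; 0 0 1]
M⁻¹ · (103/13, 99/13)ᵀ = (-3, -3)ᵀ

p = (-3, -3)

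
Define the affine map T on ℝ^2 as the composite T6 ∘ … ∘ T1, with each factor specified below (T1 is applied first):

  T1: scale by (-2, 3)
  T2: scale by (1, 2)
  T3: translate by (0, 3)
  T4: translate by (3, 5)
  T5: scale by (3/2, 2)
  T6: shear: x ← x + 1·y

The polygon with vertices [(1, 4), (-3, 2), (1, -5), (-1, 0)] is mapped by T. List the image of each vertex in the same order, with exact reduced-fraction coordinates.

image vertices: (131/2, 64), (107/2, 40), (-85/2, -44), (47/2, 16)

T1 scale by (-2, 3): (1, 4) → (-2, 12); (-3, 2) → (6, 6); (1, -5) → (-2, -15); (-1, 0) → (2, 0)
T2 scale by (1, 2): (-2, 12) → (-2, 24); (6, 6) → (6, 12); (-2, -15) → (-2, -30); (2, 0) → (2, 0)
T3 translate by (0, 3): (-2, 24) → (-2, 27); (6, 12) → (6, 15); (-2, -30) → (-2, -27); (2, 0) → (2, 3)
T4 translate by (3, 5): (-2, 27) → (1, 32); (6, 15) → (9, 20); (-2, -27) → (1, -22); (2, 3) → (5, 8)
T5 scale by (3/2, 2): (1, 32) → (3/2, 64); (9, 20) → (27/2, 40); (1, -22) → (3/2, -44); (5, 8) → (15/2, 16)
T6 shear: x ← x + 1·y: (3/2, 64) → (131/2, 64); (27/2, 40) → (107/2, 40); (3/2, -44) → (-85/2, -44); (15/2, 16) → (47/2, 16)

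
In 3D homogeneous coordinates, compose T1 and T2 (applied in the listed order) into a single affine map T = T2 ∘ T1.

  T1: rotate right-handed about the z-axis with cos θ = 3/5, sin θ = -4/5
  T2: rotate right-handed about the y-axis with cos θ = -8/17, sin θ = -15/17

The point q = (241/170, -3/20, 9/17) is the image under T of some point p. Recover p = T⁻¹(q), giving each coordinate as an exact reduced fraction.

p = (0, -1/4, -3/2)

T1 = [3/5 4/5 0 0; -4/5 3/5 0 0; 0 0 1 0; 0 0 0 1]
T2·T1 = [-24/85 -32/85 -15/17 0; -4/5 3/5 0 0; 9/17 12/17 -8/17 0; 0 0 0 1]
det M = 1; M⁻¹ = [-24/85 -4/5 9/17 0; -32/85 3/5 12/17 0; -15/17 0 -8/17 0; 0 0 0 1]
M⁻¹ · (241/170, -3/20, 9/17)ᵀ = (0, -1/4, -3/2)ᵀ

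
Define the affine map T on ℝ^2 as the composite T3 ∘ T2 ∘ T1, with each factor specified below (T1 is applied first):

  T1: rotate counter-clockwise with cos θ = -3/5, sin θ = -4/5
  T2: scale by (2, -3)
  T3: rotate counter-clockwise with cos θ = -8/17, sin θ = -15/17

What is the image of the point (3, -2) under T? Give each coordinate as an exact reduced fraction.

T1 rotate counter-clockwise with cos θ = -3/5, sin θ = -4/5: (3, -2) → (-17/5, -6/5)
T2 scale by (2, -3): (-17/5, -6/5) → (-34/5, 18/5)
T3 rotate counter-clockwise with cos θ = -8/17, sin θ = -15/17: (-34/5, 18/5) → (542/85, 366/85)

T(p) = (542/85, 366/85)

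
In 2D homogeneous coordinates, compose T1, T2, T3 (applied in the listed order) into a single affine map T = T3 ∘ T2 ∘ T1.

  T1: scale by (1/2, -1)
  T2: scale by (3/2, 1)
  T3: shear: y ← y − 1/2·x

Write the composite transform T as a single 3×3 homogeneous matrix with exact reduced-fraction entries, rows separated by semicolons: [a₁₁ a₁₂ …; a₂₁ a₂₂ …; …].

T1 = [1/2 0 0; 0 -1 0; 0 0 1]
T2·T1 = [3/4 0 0; 0 -1 0; 0 0 1]
T3·…·T1 = [3/4 0 0; -3/8 -1 0; 0 0 1]

T = [3/4 0 0; -3/8 -1 0; 0 0 1]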